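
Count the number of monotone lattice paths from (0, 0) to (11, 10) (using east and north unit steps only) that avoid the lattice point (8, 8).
Number of paths = 224016

Total paths from (0, 0) to (11, 10): C(21, 11) = 352716. Paths through (8, 8): (paths (0, 0) → (8, 8)) × (paths (8, 8) → (11, 10)) = C(16, 8) · C(5, 3) = 12870 · 10 = 128700. Avoidance count = 352716 − 128700 = 224016.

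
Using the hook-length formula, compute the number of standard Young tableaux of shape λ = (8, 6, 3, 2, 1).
# SYT of shape (8, 6, 3, 2, 1) = 124156032

Hook-length formula: f^λ = n! / Π hook(c), product over all cells c of the Young diagram. For λ = (8, 6, 3, 2, 1), n = 20 boxes. Hook lengths by row (left-to-right, top-to-bottom): [12, 10, 8, 6, 5, 4, 2, 1]; [9, 7, 5, 3, 2, 1]; [5, 3, 1]; [3, 1]; [1]. Product of hooks = 19595520000. So f^λ = 20! / 19595520000 = 2432902008176640000 / 19595520000 = 124156032.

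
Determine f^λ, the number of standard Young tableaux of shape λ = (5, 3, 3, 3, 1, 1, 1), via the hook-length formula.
# SYT of shape (5, 3, 3, 3, 1, 1, 1) = 1326000

Hook-length formula: f^λ = n! / Π hook(c), product over all cells c of the Young diagram. For λ = (5, 3, 3, 3, 1, 1, 1), n = 17 boxes. Hook lengths by row (left-to-right, top-to-bottom): [11, 7, 6, 2, 1]; [8, 4, 3]; [7, 3, 2]; [6, 2, 1]; [3]; [2]; [1]. Product of hooks = 268240896. So f^λ = 17! / 268240896 = 355687428096000 / 268240896 = 1326000.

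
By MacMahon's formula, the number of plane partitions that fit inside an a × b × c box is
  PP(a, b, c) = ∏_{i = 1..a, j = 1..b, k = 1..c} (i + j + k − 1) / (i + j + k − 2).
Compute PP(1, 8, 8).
PP(1, 8, 8) = 12870

Evaluate the triple product over i = 1..1, j = 1..8, k = 1..8. The factors are (2/1) · (3/2) · (4/3) · (5/4) · (6/5) · (7/6) · (8/7) · (9/8) · … (64 factors total). The numerators and denominators telescope so the product is an integer; carrying out the multiplication exactly gives PP(1, 8, 8) = 12870.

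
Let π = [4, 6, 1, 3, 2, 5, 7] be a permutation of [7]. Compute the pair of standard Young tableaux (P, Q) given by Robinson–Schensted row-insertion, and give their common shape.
P = [1, 2, 5, 7] / [3, 6] / [4];  Q = [1, 2, 6, 7] / [3, 4] / [5];  common shape = (4, 2, 1)

Row-insert the values π_1, π_2, … into P one at a time, bumping the leftmost entry strictly greater than the inserted value down to the next row. The recording tableau Q records, in position (i, j), the step at which that cell was added to P.
  Insert 4 (step 1): P = [4];  Q = [1]
  Insert 6 (step 2): P = [4, 6];  Q = [1, 2]
  Insert 1 (step 3): P = [1, 6] / [4];  Q = [1, 2] / [3]
  Insert 3 (step 4): P = [1, 3] / [4, 6];  Q = [1, 2] / [3, 4]
  Insert 2 (step 5): P = [1, 2] / [3, 6] / [4];  Q = [1, 2] / [3, 4] / [5]
  Insert 5 (step 6): P = [1, 2, 5] / [3, 6] / [4];  Q = [1, 2, 6] / [3, 4] / [5]
  Insert 7 (step 7): P = [1, 2, 5, 7] / [3, 6] / [4];  Q = [1, 2, 6, 7] / [3, 4] / [5]
Final shape: (4, 2, 1).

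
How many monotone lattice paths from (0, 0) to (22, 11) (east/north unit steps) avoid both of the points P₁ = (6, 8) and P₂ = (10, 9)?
Number of paths = 183586780

Inclusion–exclusion. Total paths: C(33, 22) = 193536720. Through P₁: C(14, 6)·C(19, 16) = 2909907. Through P₂: C(19, 10)·C(14, 12) = 8406398. Since P₁ is strictly southwest of P₂, a monotone path through both must visit P₁ then P₂; paths through both = C(14, 6)·C(5, 4)·C(14, 12) = 1366365. Avoid both = 193536720 − 2909907 − 8406398 + 1366365 = 183586780.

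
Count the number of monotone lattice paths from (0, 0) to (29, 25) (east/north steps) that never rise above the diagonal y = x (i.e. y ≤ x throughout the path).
Number of paths = 280531912316292

By the reflection principle (André's argument), the number of monotone paths to (29, 25) with n ≤ m that never go above y = x is C(54, 29) − C(54, 30) = 1683191473897752 − 1402659561581460 = 280531912316292.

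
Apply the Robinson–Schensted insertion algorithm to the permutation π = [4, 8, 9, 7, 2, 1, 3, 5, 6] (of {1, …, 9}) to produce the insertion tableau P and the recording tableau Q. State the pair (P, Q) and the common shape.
P = [1, 3, 5, 6] / [2, 7, 9] / [4] / [8];  Q = [1, 2, 3, 9] / [4, 7, 8] / [5] / [6];  common shape = (4, 3, 1, 1)

Row-insert the values π_1, π_2, … into P one at a time, bumping the leftmost entry strictly greater than the inserted value down to the next row. The recording tableau Q records, in position (i, j), the step at which that cell was added to P.
  Insert 4 (step 1): P = [4];  Q = [1]
  Insert 8 (step 2): P = [4, 8];  Q = [1, 2]
  Insert 9 (step 3): P = [4, 8, 9];  Q = [1, 2, 3]
  Insert 7 (step 4): P = [4, 7, 9] / [8];  Q = [1, 2, 3] / [4]
  Insert 2 (step 5): P = [2, 7, 9] / [4] / [8];  Q = [1, 2, 3] / [4] / [5]
  Insert 1 (step 6): P = [1, 7, 9] / [2] / [4] / [8];  Q = [1, 2, 3] / [4] / [5] / [6]
  Insert 3 (step 7): P = [1, 3, 9] / [2, 7] / [4] / [8];  Q = [1, 2, 3] / [4, 7] / [5] / [6]
  Insert 5 (step 8): P = [1, 3, 5] / [2, 7, 9] / [4] / [8];  Q = [1, 2, 3] / [4, 7, 8] / [5] / [6]
  Insert 6 (step 9): P = [1, 3, 5, 6] / [2, 7, 9] / [4] / [8];  Q = [1, 2, 3, 9] / [4, 7, 8] / [5] / [6]
Final shape: (4, 3, 1, 1).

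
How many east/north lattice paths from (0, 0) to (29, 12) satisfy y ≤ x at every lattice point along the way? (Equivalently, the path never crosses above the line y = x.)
Number of paths = 4739192952

By the reflection principle (André's argument), the number of monotone paths to (29, 12) with n ≤ m that never go above y = x is C(41, 29) − C(41, 30) = 7898654920 − 3159461968 = 4739192952.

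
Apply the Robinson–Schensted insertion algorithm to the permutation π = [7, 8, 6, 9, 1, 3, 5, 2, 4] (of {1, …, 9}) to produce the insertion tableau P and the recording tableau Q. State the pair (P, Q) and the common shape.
P = [1, 2, 4] / [3, 5, 9] / [6, 8] / [7];  Q = [1, 2, 4] / [3, 6, 7] / [5, 9] / [8];  common shape = (3, 3, 2, 1)

Row-insert the values π_1, π_2, … into P one at a time, bumping the leftmost entry strictly greater than the inserted value down to the next row. The recording tableau Q records, in position (i, j), the step at which that cell was added to P.
  Insert 7 (step 1): P = [7];  Q = [1]
  Insert 8 (step 2): P = [7, 8];  Q = [1, 2]
  Insert 6 (step 3): P = [6, 8] / [7];  Q = [1, 2] / [3]
  Insert 9 (step 4): P = [6, 8, 9] / [7];  Q = [1, 2, 4] / [3]
  Insert 1 (step 5): P = [1, 8, 9] / [6] / [7];  Q = [1, 2, 4] / [3] / [5]
  Insert 3 (step 6): P = [1, 3, 9] / [6, 8] / [7];  Q = [1, 2, 4] / [3, 6] / [5]
  Insert 5 (step 7): P = [1, 3, 5] / [6, 8, 9] / [7];  Q = [1, 2, 4] / [3, 6, 7] / [5]
  Insert 2 (step 8): P = [1, 2, 5] / [3, 8, 9] / [6] / [7];  Q = [1, 2, 4] / [3, 6, 7] / [5] / [8]
  Insert 4 (step 9): P = [1, 2, 4] / [3, 5, 9] / [6, 8] / [7];  Q = [1, 2, 4] / [3, 6, 7] / [5, 9] / [8]
Final shape: (3, 3, 2, 1).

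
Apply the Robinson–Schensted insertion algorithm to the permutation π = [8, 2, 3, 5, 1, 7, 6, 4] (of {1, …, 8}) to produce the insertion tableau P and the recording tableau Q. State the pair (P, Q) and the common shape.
P = [1, 3, 4, 6] / [2, 5] / [7] / [8];  Q = [1, 3, 4, 6] / [2, 7] / [5] / [8];  common shape = (4, 2, 1, 1)

Row-insert the values π_1, π_2, … into P one at a time, bumping the leftmost entry strictly greater than the inserted value down to the next row. The recording tableau Q records, in position (i, j), the step at which that cell was added to P.
  Insert 8 (step 1): P = [8];  Q = [1]
  Insert 2 (step 2): P = [2] / [8];  Q = [1] / [2]
  Insert 3 (step 3): P = [2, 3] / [8];  Q = [1, 3] / [2]
  Insert 5 (step 4): P = [2, 3, 5] / [8];  Q = [1, 3, 4] / [2]
  Insert 1 (step 5): P = [1, 3, 5] / [2] / [8];  Q = [1, 3, 4] / [2] / [5]
  Insert 7 (step 6): P = [1, 3, 5, 7] / [2] / [8];  Q = [1, 3, 4, 6] / [2] / [5]
  Insert 6 (step 7): P = [1, 3, 5, 6] / [2, 7] / [8];  Q = [1, 3, 4, 6] / [2, 7] / [5]
  Insert 4 (step 8): P = [1, 3, 4, 6] / [2, 5] / [7] / [8];  Q = [1, 3, 4, 6] / [2, 7] / [5] / [8]
Final shape: (4, 2, 1, 1).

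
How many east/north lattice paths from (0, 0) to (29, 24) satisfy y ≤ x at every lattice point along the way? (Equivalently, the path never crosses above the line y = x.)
Number of paths = 155851062397940

By the reflection principle (André's argument), the number of monotone paths to (29, 24) with n ≤ m that never go above y = x is C(53, 29) − C(53, 30) = 779255311989700 − 623404249591760 = 155851062397940.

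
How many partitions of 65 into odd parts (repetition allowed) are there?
p_odd(65) = 18200

Enumerate partitions using only odd parts via the recurrence o(n, m) = o(n, m−2) + o(n−m, m) over odd m, starting from the largest odd part ≤ n. This gives p_odd(65) = 18200. (Euler's theorem: equals the count of distinct-part partitions.)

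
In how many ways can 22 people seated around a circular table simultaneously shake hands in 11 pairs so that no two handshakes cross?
C_11 = 58786

These noncrossing handshakes are counted by the Catalan number C_n = (1/(n + 1)) · C(2n, n). For n = 11: C_11 = (1/12) · C(22, 11) = 705432/12 = 58786.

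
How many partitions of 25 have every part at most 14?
p(25, parts ≤ 14) = 1819

Use the recurrence p(n, m) = p(n, m−1) + p(n−m, m): either the largest part is < m (count p(n, m−1)) or the largest part is exactly m (remove one copy of m, count p(n−m, m)). With p(0, ·) = 1 this gives p(25, parts ≤ 14) = 1819. (By conjugating Young diagrams, this also counts partitions of 25 into at most 14 parts.)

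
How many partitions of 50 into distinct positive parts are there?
q(50) = 3658

A partition into distinct parts is a strictly decreasing sequence summing to n. The recurrence d(n, m) = d(n, m−1) + d(n−m, m−1) (use part m at most once) with q(n) = d(n, n) gives q(50) = 3658. (Euler's theorem: # distinct-part partitions = # odd-part partitions.)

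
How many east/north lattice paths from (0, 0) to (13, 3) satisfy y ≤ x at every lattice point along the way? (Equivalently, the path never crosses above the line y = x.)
Number of paths = 440

By the reflection principle (André's argument), the number of monotone paths to (13, 3) with n ≤ m that never go above y = x is C(16, 13) − C(16, 14) = 560 − 120 = 440.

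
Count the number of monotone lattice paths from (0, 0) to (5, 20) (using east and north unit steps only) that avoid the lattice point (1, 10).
Number of paths = 42119

Total paths from (0, 0) to (5, 20): C(25, 5) = 53130. Paths through (1, 10): (paths (0, 0) → (1, 10)) × (paths (1, 10) → (5, 20)) = C(11, 1) · C(14, 4) = 11 · 1001 = 11011. Avoidance count = 53130 − 11011 = 42119.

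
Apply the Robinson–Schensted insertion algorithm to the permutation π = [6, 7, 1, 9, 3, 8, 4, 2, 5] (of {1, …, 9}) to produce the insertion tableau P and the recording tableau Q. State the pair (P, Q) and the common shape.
P = [1, 2, 4, 5] / [3, 7, 8] / [6] / [9];  Q = [1, 2, 4, 9] / [3, 5, 6] / [7] / [8];  common shape = (4, 3, 1, 1)

Row-insert the values π_1, π_2, … into P one at a time, bumping the leftmost entry strictly greater than the inserted value down to the next row. The recording tableau Q records, in position (i, j), the step at which that cell was added to P.
  Insert 6 (step 1): P = [6];  Q = [1]
  Insert 7 (step 2): P = [6, 7];  Q = [1, 2]
  Insert 1 (step 3): P = [1, 7] / [6];  Q = [1, 2] / [3]
  Insert 9 (step 4): P = [1, 7, 9] / [6];  Q = [1, 2, 4] / [3]
  Insert 3 (step 5): P = [1, 3, 9] / [6, 7];  Q = [1, 2, 4] / [3, 5]
  Insert 8 (step 6): P = [1, 3, 8] / [6, 7, 9];  Q = [1, 2, 4] / [3, 5, 6]
  Insert 4 (step 7): P = [1, 3, 4] / [6, 7, 8] / [9];  Q = [1, 2, 4] / [3, 5, 6] / [7]
  Insert 2 (step 8): P = [1, 2, 4] / [3, 7, 8] / [6] / [9];  Q = [1, 2, 4] / [3, 5, 6] / [7] / [8]
  Insert 5 (step 9): P = [1, 2, 4, 5] / [3, 7, 8] / [6] / [9];  Q = [1, 2, 4, 9] / [3, 5, 6] / [7] / [8]
Final shape: (4, 3, 1, 1).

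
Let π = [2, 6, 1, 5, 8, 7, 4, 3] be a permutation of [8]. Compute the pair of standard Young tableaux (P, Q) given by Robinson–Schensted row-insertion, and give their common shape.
P = [1, 3, 7] / [2, 4, 8] / [5] / [6];  Q = [1, 2, 5] / [3, 4, 6] / [7] / [8];  common shape = (3, 3, 1, 1)

Row-insert the values π_1, π_2, … into P one at a time, bumping the leftmost entry strictly greater than the inserted value down to the next row. The recording tableau Q records, in position (i, j), the step at which that cell was added to P.
  Insert 2 (step 1): P = [2];  Q = [1]
  Insert 6 (step 2): P = [2, 6];  Q = [1, 2]
  Insert 1 (step 3): P = [1, 6] / [2];  Q = [1, 2] / [3]
  Insert 5 (step 4): P = [1, 5] / [2, 6];  Q = [1, 2] / [3, 4]
  Insert 8 (step 5): P = [1, 5, 8] / [2, 6];  Q = [1, 2, 5] / [3, 4]
  Insert 7 (step 6): P = [1, 5, 7] / [2, 6, 8];  Q = [1, 2, 5] / [3, 4, 6]
  Insert 4 (step 7): P = [1, 4, 7] / [2, 5, 8] / [6];  Q = [1, 2, 5] / [3, 4, 6] / [7]
  Insert 3 (step 8): P = [1, 3, 7] / [2, 4, 8] / [5] / [6];  Q = [1, 2, 5] / [3, 4, 6] / [7] / [8]
Final shape: (3, 3, 1, 1).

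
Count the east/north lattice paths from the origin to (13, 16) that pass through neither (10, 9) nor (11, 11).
Number of paths = 47784297

Inclusion–exclusion. Total paths: C(29, 13) = 67863915. Through P₁: C(19, 10)·C(10, 3) = 11085360. Through P₂: C(22, 11)·C(7, 2) = 14814072. Since P₁ is strictly southwest of P₂, a monotone path through both must visit P₁ then P₂; paths through both = C(19, 10)·C(3, 1)·C(7, 2) = 5819814. Avoid both = 67863915 − 11085360 − 14814072 + 5819814 = 47784297.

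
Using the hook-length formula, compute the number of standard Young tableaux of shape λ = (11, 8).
# SYT of shape (11, 8) = 25194

Hook-length formula: f^λ = n! / Π hook(c), product over all cells c of the Young diagram. For λ = (11, 8), n = 19 boxes. Hook lengths by row (left-to-right, top-to-bottom): [12, 11, 10, 9, 8, 7, 6, 5, 3, 2, 1]; [8, 7, 6, 5, 4, 3, 2, 1]. Product of hooks = 4828336128000. So f^λ = 19! / 4828336128000 = 121645100408832000 / 4828336128000 = 25194.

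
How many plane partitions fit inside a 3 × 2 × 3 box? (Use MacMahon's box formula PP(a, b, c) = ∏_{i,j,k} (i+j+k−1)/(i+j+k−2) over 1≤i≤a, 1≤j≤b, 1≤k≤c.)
PP(3, 2, 3) = 175

Evaluate the triple product over i = 1..3, j = 1..2, k = 1..3. The factors are (2/1) · (3/2) · (4/3) · (3/2) · (4/3) · (5/4) · (3/2) · (4/3) · … (18 factors total). The numerators and denominators telescope so the product is an integer; carrying out the multiplication exactly gives PP(3, 2, 3) = 175.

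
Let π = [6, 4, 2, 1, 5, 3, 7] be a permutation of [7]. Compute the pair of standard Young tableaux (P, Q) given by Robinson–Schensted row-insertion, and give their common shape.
P = [1, 3, 7] / [2, 5] / [4] / [6];  Q = [1, 5, 7] / [2, 6] / [3] / [4];  common shape = (3, 2, 1, 1)

Row-insert the values π_1, π_2, … into P one at a time, bumping the leftmost entry strictly greater than the inserted value down to the next row. The recording tableau Q records, in position (i, j), the step at which that cell was added to P.
  Insert 6 (step 1): P = [6];  Q = [1]
  Insert 4 (step 2): P = [4] / [6];  Q = [1] / [2]
  Insert 2 (step 3): P = [2] / [4] / [6];  Q = [1] / [2] / [3]
  Insert 1 (step 4): P = [1] / [2] / [4] / [6];  Q = [1] / [2] / [3] / [4]
  Insert 5 (step 5): P = [1, 5] / [2] / [4] / [6];  Q = [1, 5] / [2] / [3] / [4]
  Insert 3 (step 6): P = [1, 3] / [2, 5] / [4] / [6];  Q = [1, 5] / [2, 6] / [3] / [4]
  Insert 7 (step 7): P = [1, 3, 7] / [2, 5] / [4] / [6];  Q = [1, 5, 7] / [2, 6] / [3] / [4]
Final shape: (3, 2, 1, 1).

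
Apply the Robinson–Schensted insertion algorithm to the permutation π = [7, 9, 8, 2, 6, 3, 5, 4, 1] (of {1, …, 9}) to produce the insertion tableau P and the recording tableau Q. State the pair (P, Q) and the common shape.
P = [1, 3, 4] / [2, 8] / [5] / [6] / [7] / [9];  Q = [1, 2, 7] / [3, 5] / [4] / [6] / [8] / [9];  common shape = (3, 2, 1, 1, 1, 1)

Row-insert the values π_1, π_2, … into P one at a time, bumping the leftmost entry strictly greater than the inserted value down to the next row. The recording tableau Q records, in position (i, j), the step at which that cell was added to P.
  Insert 7 (step 1): P = [7];  Q = [1]
  Insert 9 (step 2): P = [7, 9];  Q = [1, 2]
  Insert 8 (step 3): P = [7, 8] / [9];  Q = [1, 2] / [3]
  Insert 2 (step 4): P = [2, 8] / [7] / [9];  Q = [1, 2] / [3] / [4]
  Insert 6 (step 5): P = [2, 6] / [7, 8] / [9];  Q = [1, 2] / [3, 5] / [4]
  Insert 3 (step 6): P = [2, 3] / [6, 8] / [7] / [9];  Q = [1, 2] / [3, 5] / [4] / [6]
  Insert 5 (step 7): P = [2, 3, 5] / [6, 8] / [7] / [9];  Q = [1, 2, 7] / [3, 5] / [4] / [6]
  Insert 4 (step 8): P = [2, 3, 4] / [5, 8] / [6] / [7] / [9];  Q = [1, 2, 7] / [3, 5] / [4] / [6] / [8]
  Insert 1 (step 9): P = [1, 3, 4] / [2, 8] / [5] / [6] / [7] / [9];  Q = [1, 2, 7] / [3, 5] / [4] / [6] / [8] / [9]
Final shape: (3, 2, 1, 1, 1, 1).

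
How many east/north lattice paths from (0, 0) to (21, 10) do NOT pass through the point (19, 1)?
Number of paths = 44351065

Total paths from (0, 0) to (21, 10): C(31, 21) = 44352165. Paths through (19, 1): (paths (0, 0) → (19, 1)) × (paths (19, 1) → (21, 10)) = C(20, 19) · C(11, 2) = 20 · 55 = 1100. Avoidance count = 44352165 − 1100 = 44351065.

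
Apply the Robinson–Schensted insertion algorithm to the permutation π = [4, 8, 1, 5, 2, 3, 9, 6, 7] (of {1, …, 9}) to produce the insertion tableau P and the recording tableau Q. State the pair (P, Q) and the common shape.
P = [1, 2, 3, 6, 7] / [4, 5, 9] / [8];  Q = [1, 2, 6, 7, 9] / [3, 4, 8] / [5];  common shape = (5, 3, 1)

Row-insert the values π_1, π_2, … into P one at a time, bumping the leftmost entry strictly greater than the inserted value down to the next row. The recording tableau Q records, in position (i, j), the step at which that cell was added to P.
  Insert 4 (step 1): P = [4];  Q = [1]
  Insert 8 (step 2): P = [4, 8];  Q = [1, 2]
  Insert 1 (step 3): P = [1, 8] / [4];  Q = [1, 2] / [3]
  Insert 5 (step 4): P = [1, 5] / [4, 8];  Q = [1, 2] / [3, 4]
  Insert 2 (step 5): P = [1, 2] / [4, 5] / [8];  Q = [1, 2] / [3, 4] / [5]
  Insert 3 (step 6): P = [1, 2, 3] / [4, 5] / [8];  Q = [1, 2, 6] / [3, 4] / [5]
  Insert 9 (step 7): P = [1, 2, 3, 9] / [4, 5] / [8];  Q = [1, 2, 6, 7] / [3, 4] / [5]
  Insert 6 (step 8): P = [1, 2, 3, 6] / [4, 5, 9] / [8];  Q = [1, 2, 6, 7] / [3, 4, 8] / [5]
  Insert 7 (step 9): P = [1, 2, 3, 6, 7] / [4, 5, 9] / [8];  Q = [1, 2, 6, 7, 9] / [3, 4, 8] / [5]
Final shape: (5, 3, 1).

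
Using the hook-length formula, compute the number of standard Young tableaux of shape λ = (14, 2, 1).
# SYT of shape (14, 2, 1) = 1105

Hook-length formula: f^λ = n! / Π hook(c), product over all cells c of the Young diagram. For λ = (14, 2, 1), n = 17 boxes. Hook lengths by row (left-to-right, top-to-bottom): [16, 14, 12, 11, 10, 9, 8, 7, 6, 5, 4, 3, 2, 1]; [3, 1]; [1]. Product of hooks = 321889075200. So f^λ = 17! / 321889075200 = 355687428096000 / 321889075200 = 1105.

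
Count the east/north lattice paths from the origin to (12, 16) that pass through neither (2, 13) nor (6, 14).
Number of paths = 29321145

Inclusion–exclusion. Total paths: C(28, 12) = 30421755. Through P₁: C(15, 2)·C(13, 10) = 30030. Through P₂: C(20, 6)·C(8, 6) = 1085280. Since P₁ is strictly southwest of P₂, a monotone path through both must visit P₁ then P₂; paths through both = C(15, 2)·C(5, 4)·C(8, 6) = 14700. Avoid both = 30421755 − 30030 − 1085280 + 14700 = 29321145.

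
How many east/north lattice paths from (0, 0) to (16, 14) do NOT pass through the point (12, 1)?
Number of paths = 145391735

Total paths from (0, 0) to (16, 14): C(30, 16) = 145422675. Paths through (12, 1): (paths (0, 0) → (12, 1)) × (paths (12, 1) → (16, 14)) = C(13, 12) · C(17, 4) = 13 · 2380 = 30940. Avoidance count = 145422675 − 30940 = 145391735.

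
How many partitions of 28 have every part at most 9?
p(28, parts ≤ 9) = 2194

Use the recurrence p(n, m) = p(n, m−1) + p(n−m, m): either the largest part is < m (count p(n, m−1)) or the largest part is exactly m (remove one copy of m, count p(n−m, m)). With p(0, ·) = 1 this gives p(28, parts ≤ 9) = 2194. (By conjugating Young diagrams, this also counts partitions of 28 into at most 9 parts.)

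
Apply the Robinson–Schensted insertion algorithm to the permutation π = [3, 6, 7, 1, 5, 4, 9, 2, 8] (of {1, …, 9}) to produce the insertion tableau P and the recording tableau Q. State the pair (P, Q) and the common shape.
P = [1, 2, 7, 8] / [3, 4, 9] / [5] / [6];  Q = [1, 2, 3, 7] / [4, 5, 9] / [6] / [8];  common shape = (4, 3, 1, 1)

Row-insert the values π_1, π_2, … into P one at a time, bumping the leftmost entry strictly greater than the inserted value down to the next row. The recording tableau Q records, in position (i, j), the step at which that cell was added to P.
  Insert 3 (step 1): P = [3];  Q = [1]
  Insert 6 (step 2): P = [3, 6];  Q = [1, 2]
  Insert 7 (step 3): P = [3, 6, 7];  Q = [1, 2, 3]
  Insert 1 (step 4): P = [1, 6, 7] / [3];  Q = [1, 2, 3] / [4]
  Insert 5 (step 5): P = [1, 5, 7] / [3, 6];  Q = [1, 2, 3] / [4, 5]
  Insert 4 (step 6): P = [1, 4, 7] / [3, 5] / [6];  Q = [1, 2, 3] / [4, 5] / [6]
  Insert 9 (step 7): P = [1, 4, 7, 9] / [3, 5] / [6];  Q = [1, 2, 3, 7] / [4, 5] / [6]
  Insert 2 (step 8): P = [1, 2, 7, 9] / [3, 4] / [5] / [6];  Q = [1, 2, 3, 7] / [4, 5] / [6] / [8]
  Insert 8 (step 9): P = [1, 2, 7, 8] / [3, 4, 9] / [5] / [6];  Q = [1, 2, 3, 7] / [4, 5, 9] / [6] / [8]
Final shape: (4, 3, 1, 1).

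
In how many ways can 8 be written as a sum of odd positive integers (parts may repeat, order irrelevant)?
p_odd(8) = 6

Partitions of 8 using only odd parts 1, 3, 5, …: 7+1, 5+3, 5+1+1+1, 3+3+1+1, 3+1+1+1+1+1, 1+1+1+1+1+1+1+1. There are 6. (Euler: this equals q(8), the number of distinct-part partitions.)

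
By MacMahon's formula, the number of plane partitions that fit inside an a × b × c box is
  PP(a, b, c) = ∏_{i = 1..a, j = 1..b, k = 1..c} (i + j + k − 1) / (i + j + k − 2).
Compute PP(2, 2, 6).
PP(2, 2, 6) = 336

Evaluate the triple product over i = 1..2, j = 1..2, k = 1..6. The factors are (2/1) · (3/2) · (4/3) · (5/4) · (6/5) · (7/6) · (3/2) · (4/3) · … (24 factors total). The numerators and denominators telescope so the product is an integer; carrying out the multiplication exactly gives PP(2, 2, 6) = 336.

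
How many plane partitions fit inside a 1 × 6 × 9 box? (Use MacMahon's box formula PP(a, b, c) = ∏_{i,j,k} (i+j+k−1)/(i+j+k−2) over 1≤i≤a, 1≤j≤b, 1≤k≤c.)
PP(1, 6, 9) = 5005

Evaluate the triple product over i = 1..1, j = 1..6, k = 1..9. The factors are (2/1) · (3/2) · (4/3) · (5/4) · (6/5) · (7/6) · (8/7) · (9/8) · … (54 factors total). The numerators and denominators telescope so the product is an integer; carrying out the multiplication exactly gives PP(1, 6, 9) = 5005.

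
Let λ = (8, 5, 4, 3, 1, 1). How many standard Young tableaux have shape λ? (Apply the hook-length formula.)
# SYT of shape (8, 5, 4, 3, 1, 1) = 3361763328

Hook-length formula: f^λ = n! / Π hook(c), product over all cells c of the Young diagram. For λ = (8, 5, 4, 3, 1, 1), n = 22 boxes. Hook lengths by row (left-to-right, top-to-bottom): [13, 10, 9, 7, 5, 3, 2, 1]; [9, 6, 5, 3, 1]; [7, 4, 3, 1]; [5, 2, 1]; [2]; [1]. Product of hooks = 334348560000. So f^λ = 22! / 334348560000 = 1124000727777607680000 / 334348560000 = 3361763328.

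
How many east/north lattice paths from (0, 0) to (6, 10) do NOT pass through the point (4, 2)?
Number of paths = 7333

Total paths from (0, 0) to (6, 10): C(16, 6) = 8008. Paths through (4, 2): (paths (0, 0) → (4, 2)) × (paths (4, 2) → (6, 10)) = C(6, 4) · C(10, 2) = 15 · 45 = 675. Avoidance count = 8008 − 675 = 7333.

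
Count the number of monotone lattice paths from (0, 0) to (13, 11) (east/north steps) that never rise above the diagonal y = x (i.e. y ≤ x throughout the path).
Number of paths = 534888

By the reflection principle (André's argument), the number of monotone paths to (13, 11) with n ≤ m that never go above y = x is C(24, 13) − C(24, 14) = 2496144 − 1961256 = 534888.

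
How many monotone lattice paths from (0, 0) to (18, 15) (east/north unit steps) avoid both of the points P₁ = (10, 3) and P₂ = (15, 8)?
Number of paths = 950941860

Inclusion–exclusion. Total paths: C(33, 18) = 1037158320. Through P₁: C(13, 10)·C(20, 8) = 36027420. Through P₂: C(23, 15)·C(10, 3) = 58837680. Since P₁ is strictly southwest of P₂, a monotone path through both must visit P₁ then P₂; paths through both = C(13, 10)·C(10, 5)·C(10, 3) = 8648640. Avoid both = 1037158320 − 36027420 − 58837680 + 8648640 = 950941860.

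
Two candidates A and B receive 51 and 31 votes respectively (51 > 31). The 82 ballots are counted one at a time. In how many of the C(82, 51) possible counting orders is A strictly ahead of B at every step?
Strict-lead orderings = 9090251933233102220160

Total orderings of the 82 votes with 51 for A: C(82, 51) = 37270032926255719102656. By the Bertrand ballot formula (Cycle Lemma / reflection principle), the number of orderings in which A is strictly ahead of B throughout is (p − q)/(p + q) · C(p + q, p) = (51 − 31)/(51 + 31) · 37270032926255719102656 = 9090251933233102220160.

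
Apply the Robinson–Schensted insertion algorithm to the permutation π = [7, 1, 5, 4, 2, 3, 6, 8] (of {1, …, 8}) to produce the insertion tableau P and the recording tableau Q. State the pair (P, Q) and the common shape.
P = [1, 2, 3, 6, 8] / [4] / [5] / [7];  Q = [1, 3, 6, 7, 8] / [2] / [4] / [5];  common shape = (5, 1, 1, 1)

Row-insert the values π_1, π_2, … into P one at a time, bumping the leftmost entry strictly greater than the inserted value down to the next row. The recording tableau Q records, in position (i, j), the step at which that cell was added to P.
  Insert 7 (step 1): P = [7];  Q = [1]
  Insert 1 (step 2): P = [1] / [7];  Q = [1] / [2]
  Insert 5 (step 3): P = [1, 5] / [7];  Q = [1, 3] / [2]
  Insert 4 (step 4): P = [1, 4] / [5] / [7];  Q = [1, 3] / [2] / [4]
  Insert 2 (step 5): P = [1, 2] / [4] / [5] / [7];  Q = [1, 3] / [2] / [4] / [5]
  Insert 3 (step 6): P = [1, 2, 3] / [4] / [5] / [7];  Q = [1, 3, 6] / [2] / [4] / [5]
  Insert 6 (step 7): P = [1, 2, 3, 6] / [4] / [5] / [7];  Q = [1, 3, 6, 7] / [2] / [4] / [5]
  Insert 8 (step 8): P = [1, 2, 3, 6, 8] / [4] / [5] / [7];  Q = [1, 3, 6, 7, 8] / [2] / [4] / [5]
Final shape: (5, 1, 1, 1).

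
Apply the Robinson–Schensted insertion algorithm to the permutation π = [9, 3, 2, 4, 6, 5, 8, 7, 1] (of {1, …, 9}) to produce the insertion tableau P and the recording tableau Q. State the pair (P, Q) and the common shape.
P = [1, 4, 5, 7] / [2, 6, 8] / [3] / [9];  Q = [1, 4, 5, 7] / [2, 6, 8] / [3] / [9];  common shape = (4, 3, 1, 1)

Row-insert the values π_1, π_2, … into P one at a time, bumping the leftmost entry strictly greater than the inserted value down to the next row. The recording tableau Q records, in position (i, j), the step at which that cell was added to P.
  Insert 9 (step 1): P = [9];  Q = [1]
  Insert 3 (step 2): P = [3] / [9];  Q = [1] / [2]
  Insert 2 (step 3): P = [2] / [3] / [9];  Q = [1] / [2] / [3]
  Insert 4 (step 4): P = [2, 4] / [3] / [9];  Q = [1, 4] / [2] / [3]
  Insert 6 (step 5): P = [2, 4, 6] / [3] / [9];  Q = [1, 4, 5] / [2] / [3]
  Insert 5 (step 6): P = [2, 4, 5] / [3, 6] / [9];  Q = [1, 4, 5] / [2, 6] / [3]
  Insert 8 (step 7): P = [2, 4, 5, 8] / [3, 6] / [9];  Q = [1, 4, 5, 7] / [2, 6] / [3]
  Insert 7 (step 8): P = [2, 4, 5, 7] / [3, 6, 8] / [9];  Q = [1, 4, 5, 7] / [2, 6, 8] / [3]
  Insert 1 (step 9): P = [1, 4, 5, 7] / [2, 6, 8] / [3] / [9];  Q = [1, 4, 5, 7] / [2, 6, 8] / [3] / [9]
Final shape: (4, 3, 1, 1).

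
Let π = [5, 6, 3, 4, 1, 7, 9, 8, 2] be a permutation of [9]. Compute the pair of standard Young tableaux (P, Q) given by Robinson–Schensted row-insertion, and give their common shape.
P = [1, 2, 7, 8] / [3, 4, 9] / [5, 6];  Q = [1, 2, 6, 7] / [3, 4, 8] / [5, 9];  common shape = (4, 3, 2)

Row-insert the values π_1, π_2, … into P one at a time, bumping the leftmost entry strictly greater than the inserted value down to the next row. The recording tableau Q records, in position (i, j), the step at which that cell was added to P.
  Insert 5 (step 1): P = [5];  Q = [1]
  Insert 6 (step 2): P = [5, 6];  Q = [1, 2]
  Insert 3 (step 3): P = [3, 6] / [5];  Q = [1, 2] / [3]
  Insert 4 (step 4): P = [3, 4] / [5, 6];  Q = [1, 2] / [3, 4]
  Insert 1 (step 5): P = [1, 4] / [3, 6] / [5];  Q = [1, 2] / [3, 4] / [5]
  Insert 7 (step 6): P = [1, 4, 7] / [3, 6] / [5];  Q = [1, 2, 6] / [3, 4] / [5]
  Insert 9 (step 7): P = [1, 4, 7, 9] / [3, 6] / [5];  Q = [1, 2, 6, 7] / [3, 4] / [5]
  Insert 8 (step 8): P = [1, 4, 7, 8] / [3, 6, 9] / [5];  Q = [1, 2, 6, 7] / [3, 4, 8] / [5]
  Insert 2 (step 9): P = [1, 2, 7, 8] / [3, 4, 9] / [5, 6];  Q = [1, 2, 6, 7] / [3, 4, 8] / [5, 9]
Final shape: (4, 3, 2).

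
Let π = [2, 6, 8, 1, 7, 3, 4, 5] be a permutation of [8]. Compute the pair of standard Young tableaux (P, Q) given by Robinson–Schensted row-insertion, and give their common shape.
P = [1, 3, 4, 5] / [2, 6, 7] / [8];  Q = [1, 2, 3, 8] / [4, 5, 7] / [6];  common shape = (4, 3, 1)

Row-insert the values π_1, π_2, … into P one at a time, bumping the leftmost entry strictly greater than the inserted value down to the next row. The recording tableau Q records, in position (i, j), the step at which that cell was added to P.
  Insert 2 (step 1): P = [2];  Q = [1]
  Insert 6 (step 2): P = [2, 6];  Q = [1, 2]
  Insert 8 (step 3): P = [2, 6, 8];  Q = [1, 2, 3]
  Insert 1 (step 4): P = [1, 6, 8] / [2];  Q = [1, 2, 3] / [4]
  Insert 7 (step 5): P = [1, 6, 7] / [2, 8];  Q = [1, 2, 3] / [4, 5]
  Insert 3 (step 6): P = [1, 3, 7] / [2, 6] / [8];  Q = [1, 2, 3] / [4, 5] / [6]
  Insert 4 (step 7): P = [1, 3, 4] / [2, 6, 7] / [8];  Q = [1, 2, 3] / [4, 5, 7] / [6]
  Insert 5 (step 8): P = [1, 3, 4, 5] / [2, 6, 7] / [8];  Q = [1, 2, 3, 8] / [4, 5, 7] / [6]
Final shape: (4, 3, 1).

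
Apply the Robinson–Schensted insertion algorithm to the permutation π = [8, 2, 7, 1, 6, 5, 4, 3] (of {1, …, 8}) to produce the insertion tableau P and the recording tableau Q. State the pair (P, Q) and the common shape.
P = [1, 3] / [2, 4] / [5] / [6] / [7] / [8];  Q = [1, 3] / [2, 5] / [4] / [6] / [7] / [8];  common shape = (2, 2, 1, 1, 1, 1)

Row-insert the values π_1, π_2, … into P one at a time, bumping the leftmost entry strictly greater than the inserted value down to the next row. The recording tableau Q records, in position (i, j), the step at which that cell was added to P.
  Insert 8 (step 1): P = [8];  Q = [1]
  Insert 2 (step 2): P = [2] / [8];  Q = [1] / [2]
  Insert 7 (step 3): P = [2, 7] / [8];  Q = [1, 3] / [2]
  Insert 1 (step 4): P = [1, 7] / [2] / [8];  Q = [1, 3] / [2] / [4]
  Insert 6 (step 5): P = [1, 6] / [2, 7] / [8];  Q = [1, 3] / [2, 5] / [4]
  Insert 5 (step 6): P = [1, 5] / [2, 6] / [7] / [8];  Q = [1, 3] / [2, 5] / [4] / [6]
  Insert 4 (step 7): P = [1, 4] / [2, 5] / [6] / [7] / [8];  Q = [1, 3] / [2, 5] / [4] / [6] / [7]
  Insert 3 (step 8): P = [1, 3] / [2, 4] / [5] / [6] / [7] / [8];  Q = [1, 3] / [2, 5] / [4] / [6] / [7] / [8]
Final shape: (2, 2, 1, 1, 1, 1).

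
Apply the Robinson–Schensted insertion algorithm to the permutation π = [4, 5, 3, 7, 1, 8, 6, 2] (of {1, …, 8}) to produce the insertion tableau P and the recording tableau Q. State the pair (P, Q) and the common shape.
P = [1, 2, 6, 8] / [3, 5] / [4, 7];  Q = [1, 2, 4, 6] / [3, 7] / [5, 8];  common shape = (4, 2, 2)

Row-insert the values π_1, π_2, … into P one at a time, bumping the leftmost entry strictly greater than the inserted value down to the next row. The recording tableau Q records, in position (i, j), the step at which that cell was added to P.
  Insert 4 (step 1): P = [4];  Q = [1]
  Insert 5 (step 2): P = [4, 5];  Q = [1, 2]
  Insert 3 (step 3): P = [3, 5] / [4];  Q = [1, 2] / [3]
  Insert 7 (step 4): P = [3, 5, 7] / [4];  Q = [1, 2, 4] / [3]
  Insert 1 (step 5): P = [1, 5, 7] / [3] / [4];  Q = [1, 2, 4] / [3] / [5]
  Insert 8 (step 6): P = [1, 5, 7, 8] / [3] / [4];  Q = [1, 2, 4, 6] / [3] / [5]
  Insert 6 (step 7): P = [1, 5, 6, 8] / [3, 7] / [4];  Q = [1, 2, 4, 6] / [3, 7] / [5]
  Insert 2 (step 8): P = [1, 2, 6, 8] / [3, 5] / [4, 7];  Q = [1, 2, 4, 6] / [3, 7] / [5, 8]
Final shape: (4, 2, 2).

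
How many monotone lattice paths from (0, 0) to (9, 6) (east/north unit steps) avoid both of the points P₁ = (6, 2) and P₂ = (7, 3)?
Number of paths = 3385

Inclusion–exclusion. Total paths: C(15, 9) = 5005. Through P₁: C(8, 6)·C(7, 3) = 980. Through P₂: C(10, 7)·C(5, 2) = 1200. Since P₁ is strictly southwest of P₂, a monotone path through both must visit P₁ then P₂; paths through both = C(8, 6)·C(2, 1)·C(5, 2) = 560. Avoid both = 5005 − 980 − 1200 + 560 = 3385.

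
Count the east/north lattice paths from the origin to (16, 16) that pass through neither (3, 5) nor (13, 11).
Number of paths = 346625350

Inclusion–exclusion. Total paths: C(32, 16) = 601080390. Through P₁: C(8, 3)·C(24, 13) = 139784064. Through P₂: C(24, 13)·C(8, 3) = 139784064. Since P₁ is strictly southwest of P₂, a monotone path through both must visit P₁ then P₂; paths through both = C(8, 3)·C(16, 10)·C(8, 3) = 25113088. Avoid both = 601080390 − 139784064 − 139784064 + 25113088 = 346625350.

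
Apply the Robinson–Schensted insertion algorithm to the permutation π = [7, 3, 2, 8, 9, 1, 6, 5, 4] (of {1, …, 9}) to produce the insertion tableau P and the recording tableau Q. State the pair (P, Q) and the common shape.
P = [1, 4, 9] / [2, 5] / [3, 6] / [7, 8];  Q = [1, 4, 5] / [2, 7] / [3, 8] / [6, 9];  common shape = (3, 2, 2, 2)

Row-insert the values π_1, π_2, … into P one at a time, bumping the leftmost entry strictly greater than the inserted value down to the next row. The recording tableau Q records, in position (i, j), the step at which that cell was added to P.
  Insert 7 (step 1): P = [7];  Q = [1]
  Insert 3 (step 2): P = [3] / [7];  Q = [1] / [2]
  Insert 2 (step 3): P = [2] / [3] / [7];  Q = [1] / [2] / [3]
  Insert 8 (step 4): P = [2, 8] / [3] / [7];  Q = [1, 4] / [2] / [3]
  Insert 9 (step 5): P = [2, 8, 9] / [3] / [7];  Q = [1, 4, 5] / [2] / [3]
  Insert 1 (step 6): P = [1, 8, 9] / [2] / [3] / [7];  Q = [1, 4, 5] / [2] / [3] / [6]
  Insert 6 (step 7): P = [1, 6, 9] / [2, 8] / [3] / [7];  Q = [1, 4, 5] / [2, 7] / [3] / [6]
  Insert 5 (step 8): P = [1, 5, 9] / [2, 6] / [3, 8] / [7];  Q = [1, 4, 5] / [2, 7] / [3, 8] / [6]
  Insert 4 (step 9): P = [1, 4, 9] / [2, 5] / [3, 6] / [7, 8];  Q = [1, 4, 5] / [2, 7] / [3, 8] / [6, 9]
Final shape: (3, 2, 2, 2).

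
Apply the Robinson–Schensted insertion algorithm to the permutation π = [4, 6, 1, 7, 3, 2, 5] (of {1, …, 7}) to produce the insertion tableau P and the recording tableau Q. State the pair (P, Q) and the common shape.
P = [1, 2, 5] / [3, 6, 7] / [4];  Q = [1, 2, 4] / [3, 5, 7] / [6];  common shape = (3, 3, 1)

Row-insert the values π_1, π_2, … into P one at a time, bumping the leftmost entry strictly greater than the inserted value down to the next row. The recording tableau Q records, in position (i, j), the step at which that cell was added to P.
  Insert 4 (step 1): P = [4];  Q = [1]
  Insert 6 (step 2): P = [4, 6];  Q = [1, 2]
  Insert 1 (step 3): P = [1, 6] / [4];  Q = [1, 2] / [3]
  Insert 7 (step 4): P = [1, 6, 7] / [4];  Q = [1, 2, 4] / [3]
  Insert 3 (step 5): P = [1, 3, 7] / [4, 6];  Q = [1, 2, 4] / [3, 5]
  Insert 2 (step 6): P = [1, 2, 7] / [3, 6] / [4];  Q = [1, 2, 4] / [3, 5] / [6]
  Insert 5 (step 7): P = [1, 2, 5] / [3, 6, 7] / [4];  Q = [1, 2, 4] / [3, 5, 7] / [6]
Final shape: (3, 3, 1).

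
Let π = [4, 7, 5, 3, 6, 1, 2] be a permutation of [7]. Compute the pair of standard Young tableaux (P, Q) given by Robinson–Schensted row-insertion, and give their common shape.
P = [1, 2, 6] / [3, 5] / [4] / [7];  Q = [1, 2, 5] / [3, 7] / [4] / [6];  common shape = (3, 2, 1, 1)

Row-insert the values π_1, π_2, … into P one at a time, bumping the leftmost entry strictly greater than the inserted value down to the next row. The recording tableau Q records, in position (i, j), the step at which that cell was added to P.
  Insert 4 (step 1): P = [4];  Q = [1]
  Insert 7 (step 2): P = [4, 7];  Q = [1, 2]
  Insert 5 (step 3): P = [4, 5] / [7];  Q = [1, 2] / [3]
  Insert 3 (step 4): P = [3, 5] / [4] / [7];  Q = [1, 2] / [3] / [4]
  Insert 6 (step 5): P = [3, 5, 6] / [4] / [7];  Q = [1, 2, 5] / [3] / [4]
  Insert 1 (step 6): P = [1, 5, 6] / [3] / [4] / [7];  Q = [1, 2, 5] / [3] / [4] / [6]
  Insert 2 (step 7): P = [1, 2, 6] / [3, 5] / [4] / [7];  Q = [1, 2, 5] / [3, 7] / [4] / [6]
Final shape: (3, 2, 1, 1).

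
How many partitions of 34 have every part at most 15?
p(34, parts ≤ 15) = 10715

Use the recurrence p(n, m) = p(n, m−1) + p(n−m, m): either the largest part is < m (count p(n, m−1)) or the largest part is exactly m (remove one copy of m, count p(n−m, m)). With p(0, ·) = 1 this gives p(34, parts ≤ 15) = 10715. (By conjugating Young diagrams, this also counts partitions of 34 into at most 15 parts.)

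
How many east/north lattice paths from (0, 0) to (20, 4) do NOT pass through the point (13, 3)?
Number of paths = 6146

Total paths from (0, 0) to (20, 4): C(24, 20) = 10626. Paths through (13, 3): (paths (0, 0) → (13, 3)) × (paths (13, 3) → (20, 4)) = C(16, 13) · C(8, 7) = 560 · 8 = 4480. Avoidance count = 10626 − 4480 = 6146.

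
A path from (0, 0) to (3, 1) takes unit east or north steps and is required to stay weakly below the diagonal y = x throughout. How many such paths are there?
Number of paths = 3

By the reflection principle (André's argument), the number of monotone paths to (3, 1) with n ≤ m that never go above y = x is C(4, 3) − C(4, 4) = 4 − 1 = 3.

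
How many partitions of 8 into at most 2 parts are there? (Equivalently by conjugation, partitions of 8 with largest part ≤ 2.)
p(8, parts ≤ 2) = 5

Partitions of 8 with all parts ≤ 2: 2+2+2+2, 2+2+2+1+1, 2+2+1+1+1+1, 2+1+1+1+1+1+1, 1+1+1+1+1+1+1+1. Count = 5.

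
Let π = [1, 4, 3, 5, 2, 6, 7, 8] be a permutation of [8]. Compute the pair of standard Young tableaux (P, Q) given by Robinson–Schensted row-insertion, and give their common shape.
P = [1, 2, 5, 6, 7, 8] / [3] / [4];  Q = [1, 2, 4, 6, 7, 8] / [3] / [5];  common shape = (6, 1, 1)

Row-insert the values π_1, π_2, … into P one at a time, bumping the leftmost entry strictly greater than the inserted value down to the next row. The recording tableau Q records, in position (i, j), the step at which that cell was added to P.
  Insert 1 (step 1): P = [1];  Q = [1]
  Insert 4 (step 2): P = [1, 4];  Q = [1, 2]
  Insert 3 (step 3): P = [1, 3] / [4];  Q = [1, 2] / [3]
  Insert 5 (step 4): P = [1, 3, 5] / [4];  Q = [1, 2, 4] / [3]
  Insert 2 (step 5): P = [1, 2, 5] / [3] / [4];  Q = [1, 2, 4] / [3] / [5]
  Insert 6 (step 6): P = [1, 2, 5, 6] / [3] / [4];  Q = [1, 2, 4, 6] / [3] / [5]
  Insert 7 (step 7): P = [1, 2, 5, 6, 7] / [3] / [4];  Q = [1, 2, 4, 6, 7] / [3] / [5]
  Insert 8 (step 8): P = [1, 2, 5, 6, 7, 8] / [3] / [4];  Q = [1, 2, 4, 6, 7, 8] / [3] / [5]
Final shape: (6, 1, 1).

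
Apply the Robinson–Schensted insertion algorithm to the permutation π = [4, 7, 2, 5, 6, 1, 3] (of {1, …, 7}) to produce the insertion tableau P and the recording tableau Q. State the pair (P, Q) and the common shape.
P = [1, 3, 6] / [2, 5] / [4, 7];  Q = [1, 2, 5] / [3, 4] / [6, 7];  common shape = (3, 2, 2)

Row-insert the values π_1, π_2, … into P one at a time, bumping the leftmost entry strictly greater than the inserted value down to the next row. The recording tableau Q records, in position (i, j), the step at which that cell was added to P.
  Insert 4 (step 1): P = [4];  Q = [1]
  Insert 7 (step 2): P = [4, 7];  Q = [1, 2]
  Insert 2 (step 3): P = [2, 7] / [4];  Q = [1, 2] / [3]
  Insert 5 (step 4): P = [2, 5] / [4, 7];  Q = [1, 2] / [3, 4]
  Insert 6 (step 5): P = [2, 5, 6] / [4, 7];  Q = [1, 2, 5] / [3, 4]
  Insert 1 (step 6): P = [1, 5, 6] / [2, 7] / [4];  Q = [1, 2, 5] / [3, 4] / [6]
  Insert 3 (step 7): P = [1, 3, 6] / [2, 5] / [4, 7];  Q = [1, 2, 5] / [3, 4] / [6, 7]
Final shape: (3, 2, 2).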